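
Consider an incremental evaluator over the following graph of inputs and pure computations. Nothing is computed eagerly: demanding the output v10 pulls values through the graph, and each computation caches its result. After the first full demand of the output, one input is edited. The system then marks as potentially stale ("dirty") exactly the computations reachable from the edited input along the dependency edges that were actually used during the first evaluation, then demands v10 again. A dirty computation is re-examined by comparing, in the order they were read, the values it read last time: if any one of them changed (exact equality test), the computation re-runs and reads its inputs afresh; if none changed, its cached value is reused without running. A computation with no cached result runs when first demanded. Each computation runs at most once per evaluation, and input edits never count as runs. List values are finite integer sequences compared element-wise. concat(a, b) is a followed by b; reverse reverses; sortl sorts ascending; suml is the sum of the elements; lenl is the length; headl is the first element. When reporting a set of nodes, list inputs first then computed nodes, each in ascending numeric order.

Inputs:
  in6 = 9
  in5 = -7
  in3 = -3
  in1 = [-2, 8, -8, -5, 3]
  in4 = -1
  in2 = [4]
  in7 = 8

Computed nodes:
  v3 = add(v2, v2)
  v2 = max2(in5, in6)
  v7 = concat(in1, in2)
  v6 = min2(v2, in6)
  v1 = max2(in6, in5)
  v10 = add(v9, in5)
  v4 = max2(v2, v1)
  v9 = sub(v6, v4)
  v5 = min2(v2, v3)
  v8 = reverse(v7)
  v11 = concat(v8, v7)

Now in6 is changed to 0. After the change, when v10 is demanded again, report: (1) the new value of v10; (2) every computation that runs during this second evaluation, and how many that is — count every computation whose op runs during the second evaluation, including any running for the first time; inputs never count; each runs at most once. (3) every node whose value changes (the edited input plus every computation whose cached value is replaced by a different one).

Initial pass — values computed on the first demand:
  v1 = max2(9, -7) = 9
  v2 = max2(-7, 9) = 9
  v4 = max2(9, 9) = 9
  v6 = min2(9, 9) = 9
  v9 = sub(9, 9) = 0
  v10 = add(0, -7) = -7

Second demand — change propagation:
  v1: re-runs because in6 9->0; new result 0.
  v2: re-runs because in6 9->0; new result 0.
  v4: re-runs because v2 9->0; v1 9->0; new result 0.
  v6: re-runs because v2 9->0; in6 9->0; new result 0.
  v9: re-runs because v6 9->0; v4 9->0; new result 0 (unchanged).
  v10: re-examined; everything it read last time is the same (v9 unchanged, in5 unchanged) — cache -7 kept, no run.

The important point: v9 recomputes to an identical value, and the output ends up unchanged.

v10 now evaluates to -7.
Run set: v1, v2, v4, v6, v9 (5 run).
Changed values: in6, v1, v2, v4, v6.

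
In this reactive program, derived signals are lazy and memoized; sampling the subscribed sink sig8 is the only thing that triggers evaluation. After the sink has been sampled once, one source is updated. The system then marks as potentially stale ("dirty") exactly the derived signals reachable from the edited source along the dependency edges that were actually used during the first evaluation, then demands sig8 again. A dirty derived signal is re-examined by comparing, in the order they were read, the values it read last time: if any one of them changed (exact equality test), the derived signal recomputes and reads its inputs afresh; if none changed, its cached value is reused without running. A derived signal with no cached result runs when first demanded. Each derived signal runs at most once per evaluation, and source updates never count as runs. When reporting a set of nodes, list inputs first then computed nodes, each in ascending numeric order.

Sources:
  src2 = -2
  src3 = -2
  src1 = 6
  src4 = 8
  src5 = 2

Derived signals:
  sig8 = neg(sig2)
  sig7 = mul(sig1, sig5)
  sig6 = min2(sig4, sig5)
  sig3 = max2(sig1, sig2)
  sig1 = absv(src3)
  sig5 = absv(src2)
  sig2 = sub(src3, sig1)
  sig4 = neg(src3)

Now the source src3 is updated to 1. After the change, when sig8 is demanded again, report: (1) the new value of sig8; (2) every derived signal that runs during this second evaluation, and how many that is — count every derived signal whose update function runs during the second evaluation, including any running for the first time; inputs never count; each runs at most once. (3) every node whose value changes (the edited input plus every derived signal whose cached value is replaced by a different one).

Demanding sig8 again yields 0.
3 derived signals run: sig1, sig2, sig8.
The nodes whose values change: src3, sig1, sig2, sig8.

First demand of the output computes:
  sig1 = absv(-2) = 2
  sig2 = sub(-2, 2) = -4
  sig8 = neg(-4) = 4

After the edit, cleaning proceeds:
  sig1: a read changed (src3 -2->1) — executes, giving 1.
  sig2: a read changed (src3 -2->1; sig1 2->1) — executes, giving 0.
  sig8: a read changed (sig2 -4->0) — executes, giving 0.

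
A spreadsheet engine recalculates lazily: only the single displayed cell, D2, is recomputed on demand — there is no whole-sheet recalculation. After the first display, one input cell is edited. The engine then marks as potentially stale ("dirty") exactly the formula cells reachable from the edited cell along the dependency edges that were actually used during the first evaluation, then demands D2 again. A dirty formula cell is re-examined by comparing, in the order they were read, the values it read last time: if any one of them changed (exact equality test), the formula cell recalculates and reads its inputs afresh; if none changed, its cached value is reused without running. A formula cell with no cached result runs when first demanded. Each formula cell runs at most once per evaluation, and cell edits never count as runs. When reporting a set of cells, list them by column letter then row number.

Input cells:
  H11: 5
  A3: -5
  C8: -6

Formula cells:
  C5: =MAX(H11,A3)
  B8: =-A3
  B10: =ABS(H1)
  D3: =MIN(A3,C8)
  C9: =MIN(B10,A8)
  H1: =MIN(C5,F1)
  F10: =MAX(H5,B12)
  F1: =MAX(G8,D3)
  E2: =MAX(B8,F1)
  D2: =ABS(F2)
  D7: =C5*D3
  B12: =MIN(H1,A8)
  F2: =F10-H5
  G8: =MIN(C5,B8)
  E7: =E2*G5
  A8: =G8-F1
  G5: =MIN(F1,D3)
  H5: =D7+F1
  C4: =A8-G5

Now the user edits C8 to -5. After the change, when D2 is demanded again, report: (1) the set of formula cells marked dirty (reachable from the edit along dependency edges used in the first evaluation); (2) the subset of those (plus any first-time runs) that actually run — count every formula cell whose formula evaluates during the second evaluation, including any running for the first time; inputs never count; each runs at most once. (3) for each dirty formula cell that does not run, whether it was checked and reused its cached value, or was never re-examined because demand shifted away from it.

Marked dirty: A8, B12, D2, D3, D7, F1, F2, F10, H1, H5.
Formula cells that run: D2, D3, D7, F1, F2, F10, H5 — 7 in total.
Checked but reused from cache: A8, B12, H1.
Key observation: the cutoff stops propagation at A8 — its inputs' values are unchanged, so it reuses its cache.

First evaluation (everything demanded from the output):
  B8 = -(-5) = 5
  C5 = MAX(5, -5) = 5
  D3 = MIN(-5, -6) = -6
  D7 = 5 * -6 = -30
  G8 = MIN(5, 5) = 5
  F1 = MAX(5, -6) = 5
  A8 = 5 - 5 = 0
  H1 = MIN(5, 5) = 5
  B12 = MIN(5, 0) = 0
  H5 = -30 + 5 = -25
  F10 = MAX(-25, 0) = 0
  F2 = 0 - -25 = 25
  D2 = ABS(25) = 25

Propagation after the edit:
  D3: runs — C8 -6->-5; result -5.
  D7: runs — D3 -6->-5; result -25.
  F1: runs — D3 -6->-5; result 5 (same value as before).
  A8: checked — values it read are unchanged (G8 unchanged, F1 unchanged); reused cached 0 without running.
  H1: checked — values it read are unchanged (C5 unchanged, F1 unchanged); reused cached 5 without running.
  B12: checked — values it read are unchanged (H1 unchanged, A8 unchanged); reused cached 0 without running.
  H5: runs — D7 -30->-25; result -20.
  F10: runs — H5 -25->-20; result 0 (same value as before).
  F2: runs — H5 -25->-20; result 20.
  D2: runs — F2 25->20; result 20.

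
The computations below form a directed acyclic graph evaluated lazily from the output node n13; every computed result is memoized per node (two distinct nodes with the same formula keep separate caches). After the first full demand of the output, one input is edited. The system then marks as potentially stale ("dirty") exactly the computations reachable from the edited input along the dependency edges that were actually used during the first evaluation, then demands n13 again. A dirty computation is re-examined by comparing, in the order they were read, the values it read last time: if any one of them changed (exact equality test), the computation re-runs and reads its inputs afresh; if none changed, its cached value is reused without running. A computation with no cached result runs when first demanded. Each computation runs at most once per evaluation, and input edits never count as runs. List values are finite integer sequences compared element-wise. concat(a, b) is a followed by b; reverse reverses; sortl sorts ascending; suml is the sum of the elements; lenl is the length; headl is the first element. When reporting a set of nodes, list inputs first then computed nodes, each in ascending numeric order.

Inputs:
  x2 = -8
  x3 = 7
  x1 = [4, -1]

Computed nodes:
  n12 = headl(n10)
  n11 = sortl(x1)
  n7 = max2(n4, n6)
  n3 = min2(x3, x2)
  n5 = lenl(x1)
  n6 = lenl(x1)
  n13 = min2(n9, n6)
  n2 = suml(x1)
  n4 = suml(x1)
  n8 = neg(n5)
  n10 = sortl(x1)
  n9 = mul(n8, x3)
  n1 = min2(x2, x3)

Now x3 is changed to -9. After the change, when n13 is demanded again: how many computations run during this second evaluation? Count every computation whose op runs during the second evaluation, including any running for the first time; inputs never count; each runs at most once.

2 computations run: n9, n13.

First demand of the output computes:
  n5 = lenl([4, -1]) = 2
  n6 = lenl([4, -1]) = 2
  n8 = neg(2) = -2
  n9 = mul(-2, 7) = -14
  n13 = min2(-14, 2) = -14

After the edit, cleaning proceeds:
  n9: a read changed (x3 7->-9) — executes, giving 18.
  n13: a read changed (n9 -14->18) — executes, giving 2.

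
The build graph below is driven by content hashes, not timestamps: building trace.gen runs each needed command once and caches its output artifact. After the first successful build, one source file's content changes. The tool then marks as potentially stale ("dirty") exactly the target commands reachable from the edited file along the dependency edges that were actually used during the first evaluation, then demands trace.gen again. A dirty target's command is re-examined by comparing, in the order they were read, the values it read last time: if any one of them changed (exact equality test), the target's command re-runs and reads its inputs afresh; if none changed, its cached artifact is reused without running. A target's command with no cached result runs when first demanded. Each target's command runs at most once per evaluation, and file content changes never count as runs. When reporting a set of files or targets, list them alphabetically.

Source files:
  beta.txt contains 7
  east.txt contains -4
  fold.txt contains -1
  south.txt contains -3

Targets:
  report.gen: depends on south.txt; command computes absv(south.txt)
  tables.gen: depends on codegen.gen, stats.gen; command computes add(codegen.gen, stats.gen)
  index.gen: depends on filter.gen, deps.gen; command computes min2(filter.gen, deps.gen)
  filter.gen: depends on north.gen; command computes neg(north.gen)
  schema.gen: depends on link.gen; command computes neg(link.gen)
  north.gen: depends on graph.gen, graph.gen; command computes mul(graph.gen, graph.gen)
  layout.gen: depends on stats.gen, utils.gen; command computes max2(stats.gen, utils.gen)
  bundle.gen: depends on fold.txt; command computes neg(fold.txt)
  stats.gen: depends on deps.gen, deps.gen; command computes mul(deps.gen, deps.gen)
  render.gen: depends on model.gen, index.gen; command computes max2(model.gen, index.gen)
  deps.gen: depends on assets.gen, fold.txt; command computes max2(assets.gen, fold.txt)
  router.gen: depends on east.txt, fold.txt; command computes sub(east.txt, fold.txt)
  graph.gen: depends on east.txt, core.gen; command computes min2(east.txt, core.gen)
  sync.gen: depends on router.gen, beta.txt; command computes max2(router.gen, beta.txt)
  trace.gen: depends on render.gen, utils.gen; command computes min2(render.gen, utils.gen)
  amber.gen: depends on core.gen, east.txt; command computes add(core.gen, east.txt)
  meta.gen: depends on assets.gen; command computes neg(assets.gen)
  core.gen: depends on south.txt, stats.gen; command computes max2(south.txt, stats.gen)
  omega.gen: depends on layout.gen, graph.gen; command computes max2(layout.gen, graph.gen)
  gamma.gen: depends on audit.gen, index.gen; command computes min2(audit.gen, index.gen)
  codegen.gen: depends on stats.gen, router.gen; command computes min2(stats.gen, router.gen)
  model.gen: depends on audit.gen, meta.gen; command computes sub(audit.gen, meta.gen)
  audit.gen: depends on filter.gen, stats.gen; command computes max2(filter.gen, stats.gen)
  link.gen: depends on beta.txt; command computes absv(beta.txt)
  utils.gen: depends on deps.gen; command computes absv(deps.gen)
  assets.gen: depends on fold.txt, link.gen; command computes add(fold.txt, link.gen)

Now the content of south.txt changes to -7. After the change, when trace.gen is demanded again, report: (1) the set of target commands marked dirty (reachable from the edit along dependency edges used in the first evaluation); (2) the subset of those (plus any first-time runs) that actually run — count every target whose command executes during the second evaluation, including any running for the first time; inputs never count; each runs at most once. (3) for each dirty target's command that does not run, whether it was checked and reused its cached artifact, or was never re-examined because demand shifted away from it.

Dirty set: audit.gen, core.gen, filter.gen, graph.gen, index.gen, model.gen, north.gen, render.gen, trace.gen.
Run set: core.gen (1 run).
Re-examined without running (cache reused): audit.gen, filter.gen, graph.gen, index.gen, model.gen, north.gen, render.gen, trace.gen.
The important point: core.gen recomputes to an identical value, and the output ends up unchanged.

Initial pass — values computed on the first demand:
  link.gen = absv(7) = 7
  assets.gen = add(-1, 7) = 6
  deps.gen = max2(6, -1) = 6
  meta.gen = neg(6) = -6
  stats.gen = mul(6, 6) = 36
  core.gen = max2(-3, 36) = 36
  graph.gen = min2(-4, 36) = -4
  north.gen = mul(-4, -4) = 16
  filter.gen = neg(16) = -16
  audit.gen = max2(-16, 36) = 36
  index.gen = min2(-16, 6) = -16
  model.gen = sub(36, -6) = 42
  render.gen = max2(42, -16) = 42
  utils.gen = absv(6) = 6
  trace.gen = min2(42, 6) = 6

Second demand — change propagation:
  core.gen: re-runs because south.txt -3->-7; new result 36 (unchanged).
  graph.gen: re-examined; everything it read last time is the same (east.txt unchanged, core.gen unchanged) — cache -4 kept, no run.
  north.gen: re-examined; everything it read last time is the same (graph.gen unchanged, graph.gen unchanged) — cache 16 kept, no run.
  filter.gen: re-examined; everything it read last time is the same (north.gen unchanged) — cache -16 kept, no run.
  audit.gen: re-examined; everything it read last time is the same (filter.gen unchanged, stats.gen unchanged) — cache 36 kept, no run.
  index.gen: re-examined; everything it read last time is the same (filter.gen unchanged, deps.gen unchanged) — cache -16 kept, no run.
  model.gen: re-examined; everything it read last time is the same (audit.gen unchanged, meta.gen unchanged) — cache 42 kept, no run.
  render.gen: re-examined; everything it read last time is the same (model.gen unchanged, index.gen unchanged) — cache 42 kept, no run.
  trace.gen: re-examined; everything it read last time is the same (render.gen unchanged, utils.gen unchanged) — cache 6 kept, no run.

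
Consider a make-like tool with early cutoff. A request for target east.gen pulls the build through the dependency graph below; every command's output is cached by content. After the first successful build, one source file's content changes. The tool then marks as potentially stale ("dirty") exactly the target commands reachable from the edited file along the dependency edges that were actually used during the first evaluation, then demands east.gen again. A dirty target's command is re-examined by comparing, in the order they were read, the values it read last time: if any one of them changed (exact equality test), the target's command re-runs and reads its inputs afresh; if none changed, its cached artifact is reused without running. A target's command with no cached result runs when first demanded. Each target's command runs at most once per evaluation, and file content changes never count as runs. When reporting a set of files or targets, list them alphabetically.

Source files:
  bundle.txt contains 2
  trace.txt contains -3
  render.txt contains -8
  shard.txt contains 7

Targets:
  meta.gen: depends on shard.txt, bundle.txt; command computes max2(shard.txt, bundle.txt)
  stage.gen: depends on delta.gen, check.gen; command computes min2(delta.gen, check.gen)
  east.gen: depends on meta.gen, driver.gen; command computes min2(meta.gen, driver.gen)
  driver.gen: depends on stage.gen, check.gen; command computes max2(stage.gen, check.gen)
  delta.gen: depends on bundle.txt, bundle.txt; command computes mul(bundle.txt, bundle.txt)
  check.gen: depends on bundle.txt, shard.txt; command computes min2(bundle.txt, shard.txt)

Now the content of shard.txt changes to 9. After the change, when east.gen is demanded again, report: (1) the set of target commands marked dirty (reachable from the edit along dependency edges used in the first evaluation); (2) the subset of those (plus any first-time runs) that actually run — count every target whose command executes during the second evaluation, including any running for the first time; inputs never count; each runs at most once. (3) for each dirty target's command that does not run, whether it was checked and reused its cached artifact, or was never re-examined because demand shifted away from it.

First demand of the output computes:
  check.gen = min2(2, 7) = 2
  delta.gen = mul(2, 2) = 4
  meta.gen = max2(7, 2) = 7
  stage.gen = min2(4, 2) = 2
  driver.gen = max2(2, 2) = 2
  east.gen = min2(7, 2) = 2

After the edit, cleaning proceeds:
  check.gen: a read changed (shard.txt 7->9) — executes, giving 2 — identical to its old value.
  meta.gen: a read changed (shard.txt 7->9) — executes, giving 9.
  stage.gen: dirty, but its reads are unchanged (delta.gen unchanged, check.gen unchanged); cached 2 stands.
  driver.gen: dirty, but its reads are unchanged (stage.gen unchanged, check.gen unchanged); cached 2 stands.
  east.gen: a read changed (meta.gen 7->9) — executes, giving 2 — identical to its old value.

Note where the cutoff bites: stage.gen is checked, finds nothing changed, and keeps its cache.

The edit dirties: check.gen, driver.gen, east.gen, meta.gen, stage.gen.
3 target commands run: check.gen, east.gen, meta.gen.
Cache hits after checking: driver.gen, stage.gen.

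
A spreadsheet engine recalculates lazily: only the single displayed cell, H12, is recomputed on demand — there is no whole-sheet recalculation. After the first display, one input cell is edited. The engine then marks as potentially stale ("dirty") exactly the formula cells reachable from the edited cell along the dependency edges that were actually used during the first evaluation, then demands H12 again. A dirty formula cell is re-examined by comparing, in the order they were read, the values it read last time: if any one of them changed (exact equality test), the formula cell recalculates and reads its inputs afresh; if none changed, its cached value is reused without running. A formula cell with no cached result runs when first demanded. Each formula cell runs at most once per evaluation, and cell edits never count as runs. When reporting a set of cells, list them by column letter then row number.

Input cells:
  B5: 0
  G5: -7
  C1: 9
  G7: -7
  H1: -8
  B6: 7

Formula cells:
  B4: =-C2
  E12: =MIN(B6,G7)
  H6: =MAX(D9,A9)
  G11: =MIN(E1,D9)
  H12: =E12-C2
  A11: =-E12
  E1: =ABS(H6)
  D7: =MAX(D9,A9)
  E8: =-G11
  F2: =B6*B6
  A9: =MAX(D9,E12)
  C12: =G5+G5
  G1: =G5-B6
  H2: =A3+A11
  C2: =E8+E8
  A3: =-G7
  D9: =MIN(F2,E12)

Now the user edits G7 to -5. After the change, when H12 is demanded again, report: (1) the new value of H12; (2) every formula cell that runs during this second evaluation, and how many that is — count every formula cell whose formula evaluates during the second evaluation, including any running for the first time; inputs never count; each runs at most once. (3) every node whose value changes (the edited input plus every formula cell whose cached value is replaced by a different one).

New value of H12: -15.
Formula cells that run: A9, C2, D9, E1, E8, E12, G11, H6, H12 — 9 in total.
Values that change: A9, C2, D9, E1, E8, E12, G7, G11, H6, H12.

First evaluation (everything demanded from the output):
  E12 = MIN(7, -7) = -7
  F2 = 7 * 7 = 49
  D9 = MIN(49, -7) = -7
  A9 = MAX(-7, -7) = -7
  H6 = MAX(-7, -7) = -7
  E1 = ABS(-7) = 7
  G11 = MIN(7, -7) = -7
  E8 = -(-7) = 7
  C2 = 7 + 7 = 14
  H12 = -7 - 14 = -21

Propagation after the edit:
  E12: runs — G7 -7->-5; result -5.
  D9: runs — E12 -7->-5; result -5.
  A9: runs — D9 -7->-5; E12 -7->-5; result -5.
  H6: runs — D9 -7->-5; A9 -7->-5; result -5.
  E1: runs — H6 -7->-5; result 5.
  G11: runs — E1 7->5; D9 -7->-5; result -5.
  E8: runs — G11 -7->-5; result 5.
  C2: runs — E8 7->5; E8 7->5; result 10.
  H12: runs — E12 -7->-5; C2 14->10; result -15.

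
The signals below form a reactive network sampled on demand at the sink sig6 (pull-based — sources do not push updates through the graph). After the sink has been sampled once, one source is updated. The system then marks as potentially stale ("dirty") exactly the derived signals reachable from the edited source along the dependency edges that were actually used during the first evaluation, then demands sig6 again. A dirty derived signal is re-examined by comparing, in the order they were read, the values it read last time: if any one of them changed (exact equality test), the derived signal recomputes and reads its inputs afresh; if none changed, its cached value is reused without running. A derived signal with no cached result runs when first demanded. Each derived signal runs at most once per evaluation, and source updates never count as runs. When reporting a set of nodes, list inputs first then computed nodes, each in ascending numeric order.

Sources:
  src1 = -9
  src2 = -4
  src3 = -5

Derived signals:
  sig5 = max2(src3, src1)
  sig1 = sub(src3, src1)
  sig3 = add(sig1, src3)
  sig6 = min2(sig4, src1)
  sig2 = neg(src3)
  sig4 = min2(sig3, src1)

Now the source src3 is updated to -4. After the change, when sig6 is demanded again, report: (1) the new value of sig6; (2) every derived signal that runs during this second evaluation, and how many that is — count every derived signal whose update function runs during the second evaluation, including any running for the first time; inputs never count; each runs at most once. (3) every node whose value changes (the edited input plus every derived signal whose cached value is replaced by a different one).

sig6 now evaluates to -9.
Run set: sig1, sig3, sig4 (3 run).
Changed values: src3, sig1, sig3.
The important point: sig4 recomputes to an identical value, and the output ends up unchanged.

Initial pass — values computed on the first demand:
  sig1 = sub(-5, -9) = 4
  sig3 = add(4, -5) = -1
  sig4 = min2(-1, -9) = -9
  sig6 = min2(-9, -9) = -9

Second demand — change propagation:
  sig1: re-runs because src3 -5->-4; new result 5.
  sig3: re-runs because sig1 4->5; src3 -5->-4; new result 1.
  sig4: re-runs because sig3 -1->1; new result -9 (unchanged).
  sig6: re-examined; everything it read last time is the same (sig4 unchanged, src1 unchanged) — cache -9 kept, no run.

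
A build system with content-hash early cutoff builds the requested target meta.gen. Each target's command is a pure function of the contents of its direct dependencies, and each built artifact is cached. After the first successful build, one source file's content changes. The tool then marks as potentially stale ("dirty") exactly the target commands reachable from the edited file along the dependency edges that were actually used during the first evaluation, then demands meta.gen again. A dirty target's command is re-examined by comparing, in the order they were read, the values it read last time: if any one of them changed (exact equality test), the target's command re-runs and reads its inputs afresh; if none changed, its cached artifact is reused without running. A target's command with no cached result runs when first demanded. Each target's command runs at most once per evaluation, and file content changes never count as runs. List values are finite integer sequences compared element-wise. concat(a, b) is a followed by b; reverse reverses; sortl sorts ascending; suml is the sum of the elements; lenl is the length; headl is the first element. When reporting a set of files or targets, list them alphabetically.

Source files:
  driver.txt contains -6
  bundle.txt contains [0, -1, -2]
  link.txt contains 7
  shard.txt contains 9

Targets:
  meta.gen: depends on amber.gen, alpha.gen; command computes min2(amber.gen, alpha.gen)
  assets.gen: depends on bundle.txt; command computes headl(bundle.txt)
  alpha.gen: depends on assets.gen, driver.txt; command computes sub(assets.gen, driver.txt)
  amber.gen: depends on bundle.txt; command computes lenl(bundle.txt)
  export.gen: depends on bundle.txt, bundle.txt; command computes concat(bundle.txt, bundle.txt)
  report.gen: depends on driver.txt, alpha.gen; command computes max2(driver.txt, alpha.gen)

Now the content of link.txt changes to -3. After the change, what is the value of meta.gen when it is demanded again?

New value of meta.gen: 3.
Key observation: link.txt is never demanded by the output, so the edit triggers no recomputation at all.

First evaluation (everything demanded from the output):
  amber.gen = lenl([0, -1, -2]) = 3
  assets.gen = headl([0, -1, -2]) = 0
  alpha.gen = sub(0, -6) = 6
  meta.gen = min2(3, 6) = 3

Propagation after the edit:
  link.txt feeds no computation that the output demands — nothing is marked dirty and nothing runs.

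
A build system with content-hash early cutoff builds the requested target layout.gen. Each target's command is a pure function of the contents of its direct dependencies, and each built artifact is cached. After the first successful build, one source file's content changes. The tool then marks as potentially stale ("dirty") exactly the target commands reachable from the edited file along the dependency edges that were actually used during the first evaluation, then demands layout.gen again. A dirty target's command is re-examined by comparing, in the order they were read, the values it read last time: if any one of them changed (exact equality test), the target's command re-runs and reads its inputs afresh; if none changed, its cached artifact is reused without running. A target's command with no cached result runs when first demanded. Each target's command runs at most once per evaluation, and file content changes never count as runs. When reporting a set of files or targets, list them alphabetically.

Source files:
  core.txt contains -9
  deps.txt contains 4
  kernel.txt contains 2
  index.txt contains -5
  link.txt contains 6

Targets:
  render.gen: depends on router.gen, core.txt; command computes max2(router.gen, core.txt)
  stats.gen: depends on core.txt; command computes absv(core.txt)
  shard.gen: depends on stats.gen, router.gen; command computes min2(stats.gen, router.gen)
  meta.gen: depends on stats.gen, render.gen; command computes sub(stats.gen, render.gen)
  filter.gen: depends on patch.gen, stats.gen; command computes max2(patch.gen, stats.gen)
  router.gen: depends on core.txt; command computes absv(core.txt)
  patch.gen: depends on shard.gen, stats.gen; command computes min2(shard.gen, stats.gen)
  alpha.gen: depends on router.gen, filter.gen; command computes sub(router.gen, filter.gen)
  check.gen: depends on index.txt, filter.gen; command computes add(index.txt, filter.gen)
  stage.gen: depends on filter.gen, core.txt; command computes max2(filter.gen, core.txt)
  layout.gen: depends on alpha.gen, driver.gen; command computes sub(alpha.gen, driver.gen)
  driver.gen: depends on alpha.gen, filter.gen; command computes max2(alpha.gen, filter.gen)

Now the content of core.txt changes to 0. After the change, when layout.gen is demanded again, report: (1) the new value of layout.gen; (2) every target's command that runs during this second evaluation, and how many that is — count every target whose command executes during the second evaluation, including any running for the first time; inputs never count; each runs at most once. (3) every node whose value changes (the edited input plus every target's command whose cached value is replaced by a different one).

New value of layout.gen: 0.
Target commands that run: alpha.gen, driver.gen, filter.gen, layout.gen, patch.gen, router.gen, shard.gen, stats.gen — 8 in total.
Values that change: core.txt, driver.gen, filter.gen, layout.gen, patch.gen, router.gen, shard.gen, stats.gen.

First evaluation (everything demanded from the output):
  router.gen = absv(-9) = 9
  stats.gen = absv(-9) = 9
  shard.gen = min2(9, 9) = 9
  patch.gen = min2(9, 9) = 9
  filter.gen = max2(9, 9) = 9
  alpha.gen = sub(9, 9) = 0
  driver.gen = max2(0, 9) = 9
  layout.gen = sub(0, 9) = -9

Propagation after the edit:
  router.gen: runs — core.txt -9->0; result 0.
  stats.gen: runs — core.txt -9->0; result 0.
  shard.gen: runs — stats.gen 9->0; router.gen 9->0; result 0.
  patch.gen: runs — shard.gen 9->0; stats.gen 9->0; result 0.
  filter.gen: runs — patch.gen 9->0; stats.gen 9->0; result 0.
  alpha.gen: runs — router.gen 9->0; filter.gen 9->0; result 0 (same value as before).
  driver.gen: runs — filter.gen 9->0; result 0.
  layout.gen: runs — driver.gen 9->0; result 0.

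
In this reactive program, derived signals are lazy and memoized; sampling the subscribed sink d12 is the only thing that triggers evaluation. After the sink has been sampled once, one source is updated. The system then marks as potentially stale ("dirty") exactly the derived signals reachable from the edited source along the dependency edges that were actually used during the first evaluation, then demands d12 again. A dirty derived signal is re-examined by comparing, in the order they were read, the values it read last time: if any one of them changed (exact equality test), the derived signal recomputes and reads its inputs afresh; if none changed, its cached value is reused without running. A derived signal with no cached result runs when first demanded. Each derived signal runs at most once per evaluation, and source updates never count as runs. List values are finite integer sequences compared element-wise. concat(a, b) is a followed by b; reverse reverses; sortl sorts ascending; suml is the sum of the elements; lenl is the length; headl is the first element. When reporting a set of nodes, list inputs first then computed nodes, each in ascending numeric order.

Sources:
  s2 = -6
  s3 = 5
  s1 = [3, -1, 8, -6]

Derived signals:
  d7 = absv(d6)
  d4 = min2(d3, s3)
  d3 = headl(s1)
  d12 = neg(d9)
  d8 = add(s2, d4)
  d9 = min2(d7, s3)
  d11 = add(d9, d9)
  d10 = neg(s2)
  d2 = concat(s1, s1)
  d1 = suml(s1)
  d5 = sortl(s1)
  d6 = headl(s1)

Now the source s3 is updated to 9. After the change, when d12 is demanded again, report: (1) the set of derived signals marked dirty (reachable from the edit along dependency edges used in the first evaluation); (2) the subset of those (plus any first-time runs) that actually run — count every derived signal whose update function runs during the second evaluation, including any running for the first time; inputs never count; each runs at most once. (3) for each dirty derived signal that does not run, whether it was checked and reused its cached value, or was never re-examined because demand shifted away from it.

The edit dirties: d9, d12.
1 derived signals run: d9.
Cache hits after checking: d12.
Note the absorption at d9: it re-runs yet its value is the same, leaving the output's value untouched.

First demand of the output computes:
  d6 = headl([3, -1, 8, -6]) = 3
  d7 = absv(3) = 3
  d9 = min2(3, 5) = 3
  d12 = neg(3) = -3

After the edit, cleaning proceeds:
  d9: a read changed (s3 5->9) — executes, giving 3 — identical to its old value.
  d12: dirty, but its reads are unchanged (d9 unchanged); cached -3 stands.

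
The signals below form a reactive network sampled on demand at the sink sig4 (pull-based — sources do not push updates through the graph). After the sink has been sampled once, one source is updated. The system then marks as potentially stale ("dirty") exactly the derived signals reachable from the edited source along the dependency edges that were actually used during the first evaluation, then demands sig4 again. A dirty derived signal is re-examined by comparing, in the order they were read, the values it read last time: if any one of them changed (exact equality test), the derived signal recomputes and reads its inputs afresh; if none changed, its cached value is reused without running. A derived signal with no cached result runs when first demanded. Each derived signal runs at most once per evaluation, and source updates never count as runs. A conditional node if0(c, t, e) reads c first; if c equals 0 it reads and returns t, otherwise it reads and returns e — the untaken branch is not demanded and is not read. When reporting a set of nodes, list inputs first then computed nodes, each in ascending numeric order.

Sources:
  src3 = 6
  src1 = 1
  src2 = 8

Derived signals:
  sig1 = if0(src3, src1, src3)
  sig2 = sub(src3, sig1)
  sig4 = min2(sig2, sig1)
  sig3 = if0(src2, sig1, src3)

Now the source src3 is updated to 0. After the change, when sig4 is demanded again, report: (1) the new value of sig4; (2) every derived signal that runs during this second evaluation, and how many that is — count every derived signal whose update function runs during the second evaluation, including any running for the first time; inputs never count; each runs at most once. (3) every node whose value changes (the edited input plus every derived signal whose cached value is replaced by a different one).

Initial pass — values computed on the first demand:
  sig1 = if0(src3=6 -> else branch src3) = 6
  sig2 = sub(6, 6) = 0
  sig4 = min2(0, 6) = 0

Second demand — change propagation:
  sig1: re-runs because src3 6->0; src3 6->0; new result 1.
  sig2: re-runs because src3 6->0; sig1 6->1; new result -1.
  sig4: re-runs because sig2 0->-1; sig1 6->1; new result -1.

sig4 now evaluates to -1.
Run set: sig1, sig2, sig4 (3 run).
Changed values: src3, sig1, sig2, sig4.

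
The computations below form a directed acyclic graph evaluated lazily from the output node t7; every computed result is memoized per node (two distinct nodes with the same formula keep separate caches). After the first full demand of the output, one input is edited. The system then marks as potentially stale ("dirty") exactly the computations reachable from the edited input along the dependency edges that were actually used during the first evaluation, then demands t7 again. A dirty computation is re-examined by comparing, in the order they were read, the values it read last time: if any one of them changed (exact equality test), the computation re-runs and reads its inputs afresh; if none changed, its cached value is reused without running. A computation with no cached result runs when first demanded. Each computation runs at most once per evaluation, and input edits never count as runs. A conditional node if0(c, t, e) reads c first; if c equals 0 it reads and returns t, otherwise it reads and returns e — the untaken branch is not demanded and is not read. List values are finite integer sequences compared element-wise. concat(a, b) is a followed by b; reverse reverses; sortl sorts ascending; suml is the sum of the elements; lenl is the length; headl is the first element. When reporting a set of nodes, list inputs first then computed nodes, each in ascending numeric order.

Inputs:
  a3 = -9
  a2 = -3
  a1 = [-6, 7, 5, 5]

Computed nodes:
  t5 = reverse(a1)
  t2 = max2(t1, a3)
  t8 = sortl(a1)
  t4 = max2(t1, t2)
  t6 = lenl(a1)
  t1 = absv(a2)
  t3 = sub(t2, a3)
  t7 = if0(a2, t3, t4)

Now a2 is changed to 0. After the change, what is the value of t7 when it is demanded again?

First demand of the output computes:
  t1 = absv(-3) = 3
  t2 = max2(3, -9) = 3
  t4 = max2(3, 3) = 3
  t7 = if0(a2=-3 -> else branch t4) = 3

After the edit, cleaning proceeds:
  t1: a read changed (a2 -3->0) — executes, giving 0.
  t2: a read changed (t1 3->0) — executes, giving 0.
  t3: had never run; runs now, result 9.
  t4: stays stale; no demand reaches it after the flip.
  t7: a read changed (a2 -3->0) — executes, giving 9.

Note the branch switch — demand abandons t4, which is never re-examined.

Demanding t7 again yields 9.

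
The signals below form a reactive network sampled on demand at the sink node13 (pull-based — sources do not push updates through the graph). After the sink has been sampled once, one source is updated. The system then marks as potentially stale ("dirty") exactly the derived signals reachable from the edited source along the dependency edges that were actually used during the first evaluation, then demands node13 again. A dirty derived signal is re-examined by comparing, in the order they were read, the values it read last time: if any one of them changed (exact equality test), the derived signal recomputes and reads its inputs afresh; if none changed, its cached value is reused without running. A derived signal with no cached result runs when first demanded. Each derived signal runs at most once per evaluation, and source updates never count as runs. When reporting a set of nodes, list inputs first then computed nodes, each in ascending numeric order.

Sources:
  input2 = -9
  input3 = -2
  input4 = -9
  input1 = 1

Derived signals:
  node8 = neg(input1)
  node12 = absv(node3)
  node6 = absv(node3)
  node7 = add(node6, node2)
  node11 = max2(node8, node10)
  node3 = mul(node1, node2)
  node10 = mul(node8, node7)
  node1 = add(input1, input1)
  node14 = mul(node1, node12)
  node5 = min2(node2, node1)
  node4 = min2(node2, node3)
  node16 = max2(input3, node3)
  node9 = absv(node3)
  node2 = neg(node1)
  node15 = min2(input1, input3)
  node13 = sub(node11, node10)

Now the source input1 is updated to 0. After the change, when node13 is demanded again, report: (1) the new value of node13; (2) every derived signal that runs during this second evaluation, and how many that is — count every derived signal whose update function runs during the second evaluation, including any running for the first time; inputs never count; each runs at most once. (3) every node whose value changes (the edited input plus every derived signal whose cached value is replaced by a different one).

node13 now evaluates to 0.
Run set: node1, node2, node3, node6, node7, node8, node10, node11, node13 (9 run).
Changed values: input1, node1, node2, node3, node6, node7, node8, node10, node11, node13.

Initial pass — values computed on the first demand:
  node1 = add(1, 1) = 2
  node2 = neg(2) = -2
  node3 = mul(2, -2) = -4
  node6 = absv(-4) = 4
  node7 = add(4, -2) = 2
  node8 = neg(1) = -1
  node10 = mul(-1, 2) = -2
  node11 = max2(-1, -2) = -1
  node13 = sub(-1, -2) = 1

Second demand — change propagation:
  node1: re-runs because input1 1->0; input1 1->0; new result 0.
  node2: re-runs because node1 2->0; new result 0.
  node3: re-runs because node1 2->0; node2 -2->0; new result 0.
  node6: re-runs because node3 -4->0; new result 0.
  node7: re-runs because node6 4->0; node2 -2->0; new result 0.
  node8: re-runs because input1 1->0; new result 0.
  node10: re-runs because node8 -1->0; node7 2->0; new result 0.
  node11: re-runs because node8 -1->0; node10 -2->0; new result 0.
  node13: re-runs because node11 -1->0; node10 -2->0; new result 0.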